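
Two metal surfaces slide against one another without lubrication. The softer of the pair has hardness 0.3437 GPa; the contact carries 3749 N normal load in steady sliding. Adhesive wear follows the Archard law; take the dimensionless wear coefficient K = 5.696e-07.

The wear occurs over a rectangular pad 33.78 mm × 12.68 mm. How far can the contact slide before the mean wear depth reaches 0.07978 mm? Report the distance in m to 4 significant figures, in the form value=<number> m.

value=5500 m

All arithmetic carries full float precision — intermediates are displayed rounded — one last rounding, at 4 significant digits.
Convert: Hardness H = 0.3437 GPa = 3.437e+08 Pa.
Convert: Pad sides 33.78 mm × 12.68 mm = 0.03378 m × 0.01268 m. Contact area A = 0.03378 m × 0.01268 m = 4.283e-04 m².
Convert: Depth limit h_lim = 0.07978 mm = 7.978e-05 m.
Expressed in SI base units: W = 3749 N, H = 3.437e+08 Pa, K = 5.696e-07.
Limit volume V_lim = h_lim·A = 7.978e-05 · 4.283e-04 = 3.417e-08 m³.
Sliding life L = V_lim·H/(K·W) = 3.417e-08 · 3.437e+08 / (5.696e-07 · 3749) = 5500 m.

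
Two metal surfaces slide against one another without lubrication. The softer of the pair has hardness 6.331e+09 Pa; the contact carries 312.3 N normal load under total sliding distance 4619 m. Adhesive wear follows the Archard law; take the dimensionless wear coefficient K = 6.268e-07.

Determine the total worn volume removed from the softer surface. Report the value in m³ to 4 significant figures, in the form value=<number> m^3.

Each operation carries full float precision. The intermediates appear rounded — rounded just once, at four significant digits.
As SI base values: W = 312.3 N, H = 6.331e+09 Pa, K = 6.268e-07.
Archard relation: V = K·W·L/H = 6.268e-07 · 312.3 · 4619 / 6.331e+09 = 1.428e-10 m³.

value=1.428e-10 m^3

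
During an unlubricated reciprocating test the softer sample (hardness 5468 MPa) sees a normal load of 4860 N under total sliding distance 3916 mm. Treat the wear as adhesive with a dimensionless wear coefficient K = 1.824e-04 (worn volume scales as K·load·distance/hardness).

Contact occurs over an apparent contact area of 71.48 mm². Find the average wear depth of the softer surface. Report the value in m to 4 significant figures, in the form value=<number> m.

value=8.882e-06 m

Intermediates are shown rounded — every step maintains exact precision, and a single final rounding to 4 significant digits.
Total distance L = 3916 mm = 3.916 m.
Hardness H = 5468 MPa = 5.468e+09 Pa.
Contact area A = 71.48 mm² = 7.148e-05 m².
Expressed in SI base units: W = 4860 N, H = 5.468e+09 Pa, K = 1.824e-04.
By Archard's law, V = K·W·L/H = 1.824e-04 · 4860 · 3.916 / 5.468e+09 = 6.349e-10 m³.
Depth of wear h = V/A = 6.349e-10 / 7.148e-05 = 8.882e-06 m.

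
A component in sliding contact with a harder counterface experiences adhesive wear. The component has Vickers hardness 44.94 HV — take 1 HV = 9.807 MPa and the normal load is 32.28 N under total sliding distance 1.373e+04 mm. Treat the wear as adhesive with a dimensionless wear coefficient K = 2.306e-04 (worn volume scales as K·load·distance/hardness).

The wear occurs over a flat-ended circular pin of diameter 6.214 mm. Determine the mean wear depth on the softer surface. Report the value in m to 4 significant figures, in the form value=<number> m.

All working math runs at full precision, and intermediates appear rounded; one final rounding, at four significant digits.
Distance covered L = 1.373e+04 mm = 13.73 m.
Hardness H = 44.94 HV × 9.807 MPa/HV = 440.7 MPa = 4.407e+08 Pa.
Pin diameter d = 6.214 mm = 0.006214 m. Contact area A = π·d²/4 = π·(0.006214 m)²/4 = 3.033e-05 m².
As SI base values: W = 32.28 N, H = 4.407e+08 Pa, K = 2.306e-04.
The Archard volume V = K·W·L/H = 2.306e-04 · 32.28 · 13.73 / 4.407e+08 = 2.319e-10 m³.
Wear depth h = V/A = 2.319e-10 / 3.033e-05 = 7.646e-06 m.

value=7.646e-06 m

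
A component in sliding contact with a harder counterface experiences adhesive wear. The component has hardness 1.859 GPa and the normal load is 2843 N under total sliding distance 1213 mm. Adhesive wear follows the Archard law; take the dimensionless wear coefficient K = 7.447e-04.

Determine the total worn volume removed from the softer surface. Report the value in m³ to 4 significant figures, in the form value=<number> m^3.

Intermediates are printed rounded; all arithmetic holds full float precision — one last rounding, at 4 significant digits.
Path length L = 1213 mm = 1.213 m.
Hardness H = 1.859 GPa = 1.859e+09 Pa.
Collected in SI base units: W = 2843 N, H = 1.859e+09 Pa, K = 7.447e-04.
Wear volume V = K·W·L/H = 7.447e-04 · 2843 · 1.213 / 1.859e+09 = 1.381e-09 m³.

value=1.381e-09 m^3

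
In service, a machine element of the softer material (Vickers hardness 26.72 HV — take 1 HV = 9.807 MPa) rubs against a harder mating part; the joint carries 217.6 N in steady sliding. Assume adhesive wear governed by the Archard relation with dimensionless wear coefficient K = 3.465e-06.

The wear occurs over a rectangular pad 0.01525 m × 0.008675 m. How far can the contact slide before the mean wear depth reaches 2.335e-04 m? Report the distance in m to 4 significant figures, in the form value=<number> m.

Each operation runs at full precision; the intermediates are printed rounded; rounded just once: four significant digits.
Convert: Hardness H = 26.72 HV × 9.807 MPa/HV = 262.0 MPa = 2.620e+08 Pa.
Convert: Contact area A = 0.01525 m × 0.008675 m = 1.323e-04 m².
Collected in SI base units: W = 217.6 N, H = 2.620e+08 Pa, K = 3.465e-06.
Wearable volume V_lim = h_lim·A = 2.335e-04 · 1.323e-04 = 3.089e-08 m³.
Thus life L = V_lim·H/(K·W) = 3.089e-08 · 2.620e+08 / (3.465e-06 · 217.6) = 1.074e+04 m.

value=1.074e+04 m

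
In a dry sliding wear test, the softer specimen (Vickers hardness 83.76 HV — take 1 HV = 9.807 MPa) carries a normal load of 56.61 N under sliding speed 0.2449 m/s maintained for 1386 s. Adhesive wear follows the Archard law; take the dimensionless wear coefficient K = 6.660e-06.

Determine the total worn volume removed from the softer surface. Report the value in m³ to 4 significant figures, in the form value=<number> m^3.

The algebra maintains exact precision; quoted intermediates are rounded; one last rounding: four significant figures.
Distance covered L = v·t = 0.2449 m/s × 1386 s = 339.4 m.
Hardness H = 83.76 HV × 9.807 MPa/HV = 821.4 MPa = 8.214e+08 Pa.
As SI base values: W = 56.61 N, H = 8.214e+08 Pa, K = 6.660e-06.
Wear volume V = K·W·L/H = 6.660e-06 · 56.61 · 339.4 / 8.214e+08 = 1.558e-10 m³.

value=1.558e-10 m^3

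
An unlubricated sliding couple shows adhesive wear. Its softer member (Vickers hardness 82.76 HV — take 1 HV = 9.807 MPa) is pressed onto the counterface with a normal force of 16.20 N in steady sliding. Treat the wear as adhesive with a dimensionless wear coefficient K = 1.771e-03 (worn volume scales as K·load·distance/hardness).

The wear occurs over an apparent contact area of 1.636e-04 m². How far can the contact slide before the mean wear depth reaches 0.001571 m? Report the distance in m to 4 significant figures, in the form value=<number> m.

The intermediates appear rounded, and each operation keeps full precision. Rounded just once: 4 significant figures.
Convert: Hardness H = 82.76 HV × 9.807 MPa/HV = 811.6 MPa = 8.116e+08 Pa.
Collected in SI base units: W = 16.20 N, H = 8.116e+08 Pa, K = 1.771e-03.
Permissible volume V_lim = h_lim·A = 0.001571 · 1.636e-04 = 2.570e-07 m³.
So the life L = V_lim·H/(K·W) = 2.570e-07 · 8.116e+08 / (1.771e-03 · 16.20) = 7271 m.

value=7271 m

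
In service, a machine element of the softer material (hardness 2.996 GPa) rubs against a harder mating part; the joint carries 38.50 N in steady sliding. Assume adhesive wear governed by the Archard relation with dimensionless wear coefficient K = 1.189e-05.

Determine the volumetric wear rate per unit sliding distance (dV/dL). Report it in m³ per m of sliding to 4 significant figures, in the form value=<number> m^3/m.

Intermediate values are printed rounded, and the algebra maintains full float precision, and rounded once at the end: 4 significant figures.
Convert: Hardness H = 2.996 GPa = 2.996e+09 Pa.
SI base units throughout: W = 38.50 N, H = 2.996e+09 Pa, K = 1.189e-05.
Wear rate dV/dL = K·W/H (no L dependence): 1.189e-05 · 38.50 / 2.996e+09 = 1.528e-13 m³/m.

value=1.528e-13 m^3/m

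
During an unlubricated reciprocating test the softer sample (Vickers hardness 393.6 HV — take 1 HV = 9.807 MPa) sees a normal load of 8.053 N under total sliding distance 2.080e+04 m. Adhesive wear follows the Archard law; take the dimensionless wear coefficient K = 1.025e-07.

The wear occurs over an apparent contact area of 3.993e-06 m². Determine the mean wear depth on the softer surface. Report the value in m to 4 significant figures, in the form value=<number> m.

value=1.114e-06 m

All working math holds exact precision. Quoted intermediates are rounded, and rounded once at the end: four significant digits.
Hardness H = 393.6 HV × 9.807 MPa/HV = 3860 MPa = 3.860e+09 Pa.
In SI base units: W = 8.053 N, H = 3.860e+09 Pa, K = 1.025e-07.
Volume removed: V = K·W·L/H = 1.025e-07 · 8.053 · 2.080e+04 / 3.860e+09 = 4.448e-12 m³.
Depth h = V/A = 4.448e-12 / 3.993e-06 = 1.114e-06 m.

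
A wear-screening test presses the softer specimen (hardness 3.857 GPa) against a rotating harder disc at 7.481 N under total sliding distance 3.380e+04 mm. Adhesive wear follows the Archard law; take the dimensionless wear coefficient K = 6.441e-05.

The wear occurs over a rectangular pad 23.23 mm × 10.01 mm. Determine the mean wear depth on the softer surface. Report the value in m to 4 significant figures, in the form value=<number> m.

Intermediates are printed rounded. All arithmetic holds exact precision, and a lone final rounding to four significant figures.
Total distance L = 3.380e+04 mm = 33.80 m.
Hardness H = 3.857 GPa = 3.857e+09 Pa.
Pad sides 23.23 mm × 10.01 mm = 0.02323 m × 0.01001 m. Contact area A = 0.02323 m × 0.01001 m = 2.325e-04 m².
In SI base units, W = 7.481 N, H = 3.857e+09 Pa, K = 6.441e-05.
Volume removed: V = K·W·L/H = 6.441e-05 · 7.481 · 33.80 / 3.857e+09 = 4.223e-12 m³.
Average depth h = V/A = 4.223e-12 / 2.325e-04 = 1.816e-08 m.

value=1.816e-08 m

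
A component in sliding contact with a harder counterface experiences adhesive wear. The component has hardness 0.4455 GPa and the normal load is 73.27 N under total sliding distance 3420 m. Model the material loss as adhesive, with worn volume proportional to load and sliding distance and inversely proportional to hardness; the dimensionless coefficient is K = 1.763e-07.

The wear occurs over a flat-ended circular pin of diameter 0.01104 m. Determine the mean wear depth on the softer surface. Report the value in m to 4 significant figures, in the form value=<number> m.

The computation carries full precision; printed values are rounded — one final rounding to 4 significant digits.
Convert: Hardness H = 0.4455 GPa = 4.455e+08 Pa.
Convert: Contact area A = π·d²/4 = π·(0.01104 m)²/4 = 9.573e-05 m².
Restated in SI base units: W = 73.27 N, H = 4.455e+08 Pa, K = 1.763e-07.
Wear volume V = K·W·L/H = 1.763e-07 · 73.27 · 3420 / 4.455e+08 = 9.916e-11 m³.
Depth of wear h = V/A = 9.916e-11 / 9.573e-05 = 1.036e-06 m.

value=1.036e-06 m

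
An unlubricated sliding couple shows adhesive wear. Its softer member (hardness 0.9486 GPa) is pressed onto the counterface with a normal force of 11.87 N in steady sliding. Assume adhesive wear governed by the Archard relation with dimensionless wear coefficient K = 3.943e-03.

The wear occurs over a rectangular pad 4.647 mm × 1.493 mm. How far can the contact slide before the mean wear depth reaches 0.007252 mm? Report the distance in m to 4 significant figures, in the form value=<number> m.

value=1.020 m

All arithmetic holds full float precision; displayed values are rounded. Rounded once at the end: 4 significant digits.
Hardness H = 0.9486 GPa = 9.486e+08 Pa.
Pad sides 4.647 mm × 1.493 mm = 0.004647 m × 0.001493 m. Contact area A = 0.004647 m × 0.001493 m = 6.938e-06 m².
Depth limit h_lim = 0.007252 mm = 7.252e-06 m.
Expressed in SI base units: W = 11.87 N, H = 9.486e+08 Pa, K = 3.943e-03.
Permissible volume V_lim = h_lim·A = 7.252e-06 · 6.938e-06 = 5.031e-11 m³.
So the life L = V_lim·H/(K·W) = 5.031e-11 · 9.486e+08 / (3.943e-03 · 11.87) = 1.020 m.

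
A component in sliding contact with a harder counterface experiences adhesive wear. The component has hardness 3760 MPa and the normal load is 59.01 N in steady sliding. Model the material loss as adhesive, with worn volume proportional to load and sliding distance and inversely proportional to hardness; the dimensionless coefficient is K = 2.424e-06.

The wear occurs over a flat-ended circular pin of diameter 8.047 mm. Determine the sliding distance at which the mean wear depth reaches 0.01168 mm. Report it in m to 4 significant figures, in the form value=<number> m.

Displayed values are rounded — all arithmetic carries full precision — rounded once at the end: four significant digits.
Convert: Hardness H = 3760 MPa = 3.760e+09 Pa.
Convert: Pin diameter d = 8.047 mm = 0.008047 m. Contact area A = π·d²/4 = π·(0.008047 m)²/4 = 5.086e-05 m².
Convert: Depth limit h_lim = 0.01168 mm = 1.168e-05 m.
In SI base units, W = 59.01 N, H = 3.760e+09 Pa, K = 2.424e-06.
Wearable volume V_lim = h_lim·A = 1.168e-05 · 5.086e-05 = 5.940e-10 m³.
Thus life L = V_lim·H/(K·W) = 5.940e-10 · 3.760e+09 / (2.424e-06 · 59.01) = 1.561e+04 m.

value=1.561e+04 m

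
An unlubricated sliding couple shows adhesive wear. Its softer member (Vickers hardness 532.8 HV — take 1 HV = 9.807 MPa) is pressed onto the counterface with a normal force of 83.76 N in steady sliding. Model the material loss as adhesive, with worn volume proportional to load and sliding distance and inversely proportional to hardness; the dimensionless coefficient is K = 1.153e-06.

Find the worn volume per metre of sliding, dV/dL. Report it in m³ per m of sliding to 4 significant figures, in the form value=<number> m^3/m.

value=1.848e-14 m^3/m

Intermediate values are displayed rounded. All working math carries full float precision, and rounded just once, at four significant digits.
Hardness H = 532.8 HV × 9.807 MPa/HV = 5225 MPa = 5.225e+09 Pa.
Working in SI base units: W = 83.76 N, H = 5.225e+09 Pa, K = 1.153e-06.
Wear rate dV/dL = K·W/H: 1.153e-06 · 83.76 / 5.225e+09 = 1.848e-14 m³/m.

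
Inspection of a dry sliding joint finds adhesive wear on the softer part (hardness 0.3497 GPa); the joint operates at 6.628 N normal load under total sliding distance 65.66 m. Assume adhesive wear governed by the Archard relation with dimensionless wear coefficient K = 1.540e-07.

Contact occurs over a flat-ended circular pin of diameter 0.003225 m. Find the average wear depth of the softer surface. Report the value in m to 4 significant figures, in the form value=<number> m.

Every step runs at full precision; the intermediates appear rounded. Rounded once at the end: four significant digits.
Convert: Hardness H = 0.3497 GPa = 3.497e+08 Pa.
Convert: Contact area A = π·d²/4 = π·(0.003225 m)²/4 = 8.169e-06 m².
In SI base units, W = 6.628 N, H = 3.497e+08 Pa, K = 1.540e-07.
Wear volume V = K·W·L/H = 1.540e-07 · 6.628 · 65.66 / 3.497e+08 = 1.916e-13 m³.
Mean depth h = V/A = 1.916e-13 / 8.169e-06 = 2.346e-08 m.

value=2.346e-08 m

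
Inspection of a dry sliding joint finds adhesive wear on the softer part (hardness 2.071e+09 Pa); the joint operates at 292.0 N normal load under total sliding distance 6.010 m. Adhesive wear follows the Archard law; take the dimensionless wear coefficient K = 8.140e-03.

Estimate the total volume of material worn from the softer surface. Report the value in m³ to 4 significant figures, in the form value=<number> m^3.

value=6.898e-09 m^3

Intermediate values are printed rounded; every step carries full precision. Rounded just once: four significant digits.
Expressed in SI base units: W = 292.0 N, H = 2.071e+09 Pa, K = 8.140e-03.
Volume removed: V = K·W·L/H = 8.140e-03 · 292.0 · 6.010 / 2.071e+09 = 6.898e-09 m³.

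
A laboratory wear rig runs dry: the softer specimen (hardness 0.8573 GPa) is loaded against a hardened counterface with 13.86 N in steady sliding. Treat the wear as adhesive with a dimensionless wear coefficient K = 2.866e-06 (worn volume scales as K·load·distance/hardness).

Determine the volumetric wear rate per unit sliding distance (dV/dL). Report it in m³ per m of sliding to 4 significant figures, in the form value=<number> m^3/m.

value=4.633e-14 m^3/m

Intermediates are shown rounded; all arithmetic keeps full precision, and a lone final rounding: 4 significant figures.
Hardness H = 0.8573 GPa = 8.573e+08 Pa.
Collected in SI base units: W = 13.86 N, H = 8.573e+08 Pa, K = 2.866e-06.
Sliding wear rate dV/dL = K·W/H: 2.866e-06 · 13.86 / 8.573e+08 = 4.633e-14 m³/m.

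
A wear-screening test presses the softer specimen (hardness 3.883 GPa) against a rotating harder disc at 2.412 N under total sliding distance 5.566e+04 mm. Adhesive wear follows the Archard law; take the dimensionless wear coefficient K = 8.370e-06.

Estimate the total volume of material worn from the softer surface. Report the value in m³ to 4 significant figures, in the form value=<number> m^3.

Intermediates appear rounded. All working math runs at exact precision; rounded once at the end, at 4 significant figures.
Total distance L = 5.566e+04 mm = 55.66 m.
Hardness H = 3.883 GPa = 3.883e+09 Pa.
Collected in SI base units: W = 2.412 N, H = 3.883e+09 Pa, K = 8.370e-06.
Apply Archard: V = K·W·L/H = 8.370e-06 · 2.412 · 55.66 / 3.883e+09 = 2.894e-13 m³.

value=2.894e-13 m^3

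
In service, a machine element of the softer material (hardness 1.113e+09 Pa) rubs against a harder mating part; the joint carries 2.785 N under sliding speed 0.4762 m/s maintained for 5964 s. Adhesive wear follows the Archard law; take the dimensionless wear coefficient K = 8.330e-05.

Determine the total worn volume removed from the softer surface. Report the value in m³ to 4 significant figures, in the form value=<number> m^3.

Every step runs at exact precision — intermediates are shown rounded; a lone final rounding, at four significant digits.
Convert: The distance L = v·t = 0.4762 m/s × 5964 s = 2840 m.
In SI base units: W = 2.785 N, H = 1.113e+09 Pa, K = 8.330e-05.
The Archard volume V = K·W·L/H = 8.330e-05 · 2.785 · 2840 / 1.113e+09 = 5.920e-10 m³.

value=5.920e-10 m^3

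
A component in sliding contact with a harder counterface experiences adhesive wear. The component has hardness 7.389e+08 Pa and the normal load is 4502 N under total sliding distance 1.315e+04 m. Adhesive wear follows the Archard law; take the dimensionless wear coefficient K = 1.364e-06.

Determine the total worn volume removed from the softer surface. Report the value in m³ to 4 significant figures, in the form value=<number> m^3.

value=1.093e-07 m^3

The computation holds full float precision; the intermediates are displayed rounded, and a lone final rounding: four significant figures.
In SI base units: W = 4502 N, H = 7.389e+08 Pa, K = 1.364e-06.
Apply Archard: V = K·W·L/H = 1.364e-06 · 4502 · 1.315e+04 / 7.389e+08 = 1.093e-07 m³.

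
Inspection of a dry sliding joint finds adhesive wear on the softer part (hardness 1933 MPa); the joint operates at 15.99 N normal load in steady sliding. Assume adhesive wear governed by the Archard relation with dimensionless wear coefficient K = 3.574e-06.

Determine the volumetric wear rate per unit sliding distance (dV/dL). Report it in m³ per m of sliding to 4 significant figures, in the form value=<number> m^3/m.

All arithmetic maintains exact precision; intermediates appear rounded; a single final rounding to four significant figures.
Convert: Hardness H = 1933 MPa = 1.933e+09 Pa.
SI base units throughout: W = 15.99 N, H = 1.933e+09 Pa, K = 3.574e-06.
Wear rate dV/dL = K·W/H: 3.574e-06 · 15.99 / 1.933e+09 = 2.956e-14 m³/m.

value=2.956e-14 m^3/m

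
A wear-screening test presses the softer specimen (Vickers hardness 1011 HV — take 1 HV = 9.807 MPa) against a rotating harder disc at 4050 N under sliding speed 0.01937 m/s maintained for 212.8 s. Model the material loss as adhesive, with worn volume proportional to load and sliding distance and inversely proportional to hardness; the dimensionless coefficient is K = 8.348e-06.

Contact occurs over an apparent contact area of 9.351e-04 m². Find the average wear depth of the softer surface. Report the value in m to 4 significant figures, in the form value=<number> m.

The algebra keeps full precision, and quoted intermediates are rounded; rounded just once to 4 significant figures.
Convert: Distance covered L = v·t = 0.01937 m/s × 212.8 s = 4.122 m.
Convert: Hardness H = 1011 HV × 9.807 MPa/HV = 9915 MPa = 9.915e+09 Pa.
Working in SI base units: W = 4050 N, H = 9.915e+09 Pa, K = 8.348e-06.
By Archard's law, V = K·W·L/H = 8.348e-06 · 4050 · 4.122 / 9.915e+09 = 1.406e-11 m³.
Depth h = V/A = 1.406e-11 / 9.351e-04 = 1.503e-08 m.

value=1.503e-08 m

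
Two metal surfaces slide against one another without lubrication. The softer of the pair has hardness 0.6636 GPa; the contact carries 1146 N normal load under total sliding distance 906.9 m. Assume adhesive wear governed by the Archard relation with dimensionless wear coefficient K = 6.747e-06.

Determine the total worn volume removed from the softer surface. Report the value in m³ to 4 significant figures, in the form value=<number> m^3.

value=1.057e-08 m^3

The computation maintains full precision. Intermediate values appear rounded. Rounded once at the end, at four significant figures.
Hardness H = 0.6636 GPa = 6.636e+08 Pa.
Working in SI base units: W = 1146 N, H = 6.636e+08 Pa, K = 6.747e-06.
Volume removed: V = K·W·L/H = 6.747e-06 · 1146 · 906.9 / 6.636e+08 = 1.057e-08 m³.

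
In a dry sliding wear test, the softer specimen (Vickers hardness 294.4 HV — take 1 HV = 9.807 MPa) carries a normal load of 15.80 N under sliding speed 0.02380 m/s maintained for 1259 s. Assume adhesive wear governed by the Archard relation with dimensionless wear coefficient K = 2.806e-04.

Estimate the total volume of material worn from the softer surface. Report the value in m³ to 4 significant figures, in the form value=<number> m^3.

Intermediate values are shown rounded; the computation holds full float precision. Rounded just once to 4 significant digits.
Distance covered L = v·t = 0.02380 m/s × 1259 s = 29.96 m.
Hardness H = 294.4 HV × 9.807 MPa/HV = 2887 MPa = 2.887e+09 Pa.
In SI base units, W = 15.80 N, H = 2.887e+09 Pa, K = 2.806e-04.
Archard volume V = K·W·L/H = 2.806e-04 · 15.80 · 29.96 / 2.887e+09 = 4.601e-11 m³.

value=4.601e-11 m^3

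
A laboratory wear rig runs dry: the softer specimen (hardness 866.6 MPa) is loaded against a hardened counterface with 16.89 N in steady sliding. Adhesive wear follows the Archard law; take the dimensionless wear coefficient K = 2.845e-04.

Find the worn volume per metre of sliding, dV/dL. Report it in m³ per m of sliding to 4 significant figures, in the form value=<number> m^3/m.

The intermediates appear rounded, and every step holds full precision — a single final rounding, at four significant digits.
Hardness H = 866.6 MPa = 8.666e+08 Pa.
Working in SI base units: W = 16.89 N, H = 8.666e+08 Pa, K = 2.845e-04.
The wear rate dV/dL = K·W/H (independent of L): 2.845e-04 · 16.89 / 8.666e+08 = 5.545e-12 m³/m.

value=5.545e-12 m^3/m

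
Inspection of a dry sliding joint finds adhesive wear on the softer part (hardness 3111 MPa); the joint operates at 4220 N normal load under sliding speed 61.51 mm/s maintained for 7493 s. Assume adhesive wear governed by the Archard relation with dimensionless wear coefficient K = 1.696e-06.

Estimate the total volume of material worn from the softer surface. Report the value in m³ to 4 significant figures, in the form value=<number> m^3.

The intermediates appear rounded — the computation runs at exact precision, and a lone final rounding to 4 significant digits.
Convert: Sliding speed v = 61.51 mm/s = 0.06151 m/s. Distance covered L = v·t = 0.06151 m/s × 7493 s = 460.9 m.
Convert: Hardness H = 3111 MPa = 3.111e+09 Pa.
In SI base units: W = 4220 N, H = 3.111e+09 Pa, K = 1.696e-06.
Worn volume V = K·W·L/H = 1.696e-06 · 4220 · 460.9 / 3.111e+09 = 1.060e-09 m³.

value=1.060e-09 m^3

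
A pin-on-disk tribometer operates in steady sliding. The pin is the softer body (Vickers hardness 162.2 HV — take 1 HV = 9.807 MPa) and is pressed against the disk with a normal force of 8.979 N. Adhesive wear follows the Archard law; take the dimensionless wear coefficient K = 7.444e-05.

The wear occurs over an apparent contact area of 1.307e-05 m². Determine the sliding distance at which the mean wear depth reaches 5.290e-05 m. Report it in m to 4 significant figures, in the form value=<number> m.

value=1645 m

Printed values are rounded; each operation carries full precision — rounded just once to 4 significant digits.
Convert: Hardness H = 162.2 HV × 9.807 MPa/HV = 1591 MPa = 1.591e+09 Pa.
In SI base units, W = 8.979 N, H = 1.591e+09 Pa, K = 7.444e-05.
Permissible volume V_lim = h_lim·A = 5.290e-05 · 1.307e-05 = 6.914e-10 m³.
So the life L = V_lim·H/(K·W) = 6.914e-10 · 1.591e+09 / (7.444e-05 · 8.979) = 1645 m.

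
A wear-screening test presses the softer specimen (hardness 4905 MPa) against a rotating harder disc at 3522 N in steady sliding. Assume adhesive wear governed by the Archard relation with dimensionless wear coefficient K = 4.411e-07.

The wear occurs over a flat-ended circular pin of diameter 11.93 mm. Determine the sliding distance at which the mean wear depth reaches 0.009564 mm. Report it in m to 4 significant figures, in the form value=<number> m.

Each operation holds full float precision; intermediates are displayed rounded — rounded once at the end to 4 significant digits.
Hardness H = 4905 MPa = 4.905e+09 Pa.
Pin diameter d = 11.93 mm = 0.01193 m. Contact area A = π·d²/4 = π·(0.01193 m)²/4 = 1.118e-04 m².
Depth limit h_lim = 0.009564 mm = 9.564e-06 m.
Working in SI base units: W = 3522 N, H = 4.905e+09 Pa, K = 4.411e-07.
Allowed volume V_lim = h_lim·A = 9.564e-06 · 1.118e-04 = 1.069e-09 m³.
Life L = V_lim·H/(K·W) = 1.069e-09 · 4.905e+09 / (4.411e-07 · 3522) = 3375 m.

value=3375 m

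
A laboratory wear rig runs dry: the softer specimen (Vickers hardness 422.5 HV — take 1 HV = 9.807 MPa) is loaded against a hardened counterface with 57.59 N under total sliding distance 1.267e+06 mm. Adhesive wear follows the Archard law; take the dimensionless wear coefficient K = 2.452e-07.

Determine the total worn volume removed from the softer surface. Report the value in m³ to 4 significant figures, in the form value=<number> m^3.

Intermediates are shown rounded; all working math runs at full precision — rounded once at the end, at 4 significant digits.
Convert: The distance L = 1.267e+06 mm = 1267 m.
Convert: Hardness H = 422.5 HV × 9.807 MPa/HV = 4143 MPa = 4.143e+09 Pa.
In SI base units: W = 57.59 N, H = 4.143e+09 Pa, K = 2.452e-07.
Archard volume V = K·W·L/H = 2.452e-07 · 57.59 · 1267 / 4.143e+09 = 4.318e-12 m³.

value=4.318e-12 m^3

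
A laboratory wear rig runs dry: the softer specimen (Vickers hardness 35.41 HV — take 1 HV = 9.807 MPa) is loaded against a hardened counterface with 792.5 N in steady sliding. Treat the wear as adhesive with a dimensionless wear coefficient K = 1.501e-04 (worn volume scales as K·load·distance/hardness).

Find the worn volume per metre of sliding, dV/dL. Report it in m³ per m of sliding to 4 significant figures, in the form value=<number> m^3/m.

Intermediate values are displayed rounded; the computation maintains full precision. Rounded once at the end, at 4 significant figures.
Hardness H = 35.41 HV × 9.807 MPa/HV = 347.3 MPa = 3.473e+08 Pa.
In SI base units, W = 792.5 N, H = 3.473e+08 Pa, K = 1.501e-04.
Volumetric rate dV/dL = K·W/H (independent of L): 1.501e-04 · 792.5 / 3.473e+08 = 3.425e-10 m³/m.

value=3.425e-10 m^3/m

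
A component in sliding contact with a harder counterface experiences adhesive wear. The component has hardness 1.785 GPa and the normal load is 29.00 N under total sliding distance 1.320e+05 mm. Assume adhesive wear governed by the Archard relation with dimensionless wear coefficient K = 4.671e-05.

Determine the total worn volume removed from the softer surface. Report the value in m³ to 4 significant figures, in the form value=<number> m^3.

value=1.002e-10 m^3

Intermediate values are displayed rounded, and each operation maintains full float precision; rounded just once to four significant figures.
Convert: Sliding distance L = 1.320e+05 mm = 132.0 m.
Convert: Hardness H = 1.785 GPa = 1.785e+09 Pa.
As SI base values: W = 29.00 N, H = 1.785e+09 Pa, K = 4.671e-05.
Volume removed: V = K·W·L/H = 4.671e-05 · 29.00 · 132.0 / 1.785e+09 = 1.002e-10 m³.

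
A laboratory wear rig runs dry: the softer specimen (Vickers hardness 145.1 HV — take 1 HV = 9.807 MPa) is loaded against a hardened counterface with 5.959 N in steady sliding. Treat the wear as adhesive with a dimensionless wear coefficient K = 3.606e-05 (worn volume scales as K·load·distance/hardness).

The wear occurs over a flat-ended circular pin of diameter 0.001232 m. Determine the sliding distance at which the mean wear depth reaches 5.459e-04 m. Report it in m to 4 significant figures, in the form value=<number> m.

value=4310 m

Intermediate values are displayed rounded, and the computation runs at exact precision. Rounded once at the end, at 4 significant figures.
Convert: Hardness H = 145.1 HV × 9.807 MPa/HV = 1423 MPa = 1.423e+09 Pa.
Convert: Contact area A = π·d²/4 = π·(0.001232 m)²/4 = 1.192e-06 m².
In SI base units, W = 5.959 N, H = 1.423e+09 Pa, K = 3.606e-05.
Volume at the limit: V_lim = h_lim·A = 5.459e-04 · 1.192e-06 = 6.508e-10 m³.
Thus life L = V_lim·H/(K·W) = 6.508e-10 · 1.423e+09 / (3.606e-05 · 5.959) = 4310 m.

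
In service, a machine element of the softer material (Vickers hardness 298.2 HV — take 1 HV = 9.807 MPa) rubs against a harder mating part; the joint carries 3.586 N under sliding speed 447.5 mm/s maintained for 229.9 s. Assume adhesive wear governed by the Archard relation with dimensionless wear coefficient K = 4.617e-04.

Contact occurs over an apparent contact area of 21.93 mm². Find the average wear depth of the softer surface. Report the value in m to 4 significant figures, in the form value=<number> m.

Intermediates are shown rounded; the algebra carries full precision, and one final rounding to four significant figures.
Convert: Sliding speed v = 447.5 mm/s = 0.4475 m/s. Path length L = v·t = 0.4475 m/s × 229.9 s = 102.9 m.
Convert: Hardness H = 298.2 HV × 9.807 MPa/HV = 2924 MPa = 2.924e+09 Pa.
Convert: Contact area A = 21.93 mm² = 2.193e-05 m².
Collected in SI base units: W = 3.586 N, H = 2.924e+09 Pa, K = 4.617e-04.
Archard volume V = K·W·L/H = 4.617e-04 · 3.586 · 102.9 / 2.924e+09 = 5.824e-11 m³.
Mean wear depth h = V/A = 5.824e-11 / 2.193e-05 = 2.656e-06 m.

value=2.656e-06 m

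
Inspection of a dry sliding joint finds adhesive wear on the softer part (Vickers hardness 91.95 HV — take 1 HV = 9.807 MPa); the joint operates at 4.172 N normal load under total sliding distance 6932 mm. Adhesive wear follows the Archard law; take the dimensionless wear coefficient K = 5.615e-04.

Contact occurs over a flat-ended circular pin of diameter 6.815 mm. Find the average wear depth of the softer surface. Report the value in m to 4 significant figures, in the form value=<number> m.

value=4.937e-07 m

The algebra maintains exact precision; the intermediates appear rounded, and one final rounding, at four significant figures.
Convert: Sliding distance L = 6932 mm = 6.932 m.
Convert: Hardness H = 91.95 HV × 9.807 MPa/HV = 901.8 MPa = 9.018e+08 Pa.
Convert: Pin diameter d = 6.815 mm = 0.006815 m. Contact area A = π·d²/4 = π·(0.006815 m)²/4 = 3.648e-05 m².
In SI base units: W = 4.172 N, H = 9.018e+08 Pa, K = 5.615e-04.
Wear volume V = K·W·L/H = 5.615e-04 · 4.172 · 6.932 / 9.018e+08 = 1.801e-11 m³.
Depth of wear h = V/A = 1.801e-11 / 3.648e-05 = 4.937e-07 m.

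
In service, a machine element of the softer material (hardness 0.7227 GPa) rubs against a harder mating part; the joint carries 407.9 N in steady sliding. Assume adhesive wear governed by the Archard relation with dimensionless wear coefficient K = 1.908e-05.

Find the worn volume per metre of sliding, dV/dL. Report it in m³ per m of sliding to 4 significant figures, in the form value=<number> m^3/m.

value=1.077e-11 m^3/m

The intermediates are displayed rounded — every step maintains full float precision; a lone final rounding to 4 significant figures.
Hardness H = 0.7227 GPa = 7.227e+08 Pa.
Collected in SI base units: W = 407.9 N, H = 7.227e+08 Pa, K = 1.908e-05.
The wear rate dV/dL = K·W/H, so: 1.908e-05 · 407.9 / 7.227e+08 = 1.077e-11 m³/m.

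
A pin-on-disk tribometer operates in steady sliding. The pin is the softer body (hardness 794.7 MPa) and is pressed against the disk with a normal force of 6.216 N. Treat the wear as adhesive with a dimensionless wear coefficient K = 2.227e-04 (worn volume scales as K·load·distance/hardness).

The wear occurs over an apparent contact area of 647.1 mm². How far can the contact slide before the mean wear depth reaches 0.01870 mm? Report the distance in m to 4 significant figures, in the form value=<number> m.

value=6947 m

The computation runs at full float precision; quoted intermediates are rounded — one last rounding, at four significant figures.
Hardness H = 794.7 MPa = 7.947e+08 Pa.
Contact area A = 647.1 mm² = 6.471e-04 m².
Depth limit h_lim = 0.01870 mm = 1.870e-05 m.
In SI base units: W = 6.216 N, H = 7.947e+08 Pa, K = 2.227e-04.
At the depth limit, V_lim = h_lim·A = 1.870e-05 · 6.471e-04 = 1.210e-08 m³.
Thus life L = V_lim·H/(K·W) = 1.210e-08 · 7.947e+08 / (2.227e-04 · 6.216) = 6947 m.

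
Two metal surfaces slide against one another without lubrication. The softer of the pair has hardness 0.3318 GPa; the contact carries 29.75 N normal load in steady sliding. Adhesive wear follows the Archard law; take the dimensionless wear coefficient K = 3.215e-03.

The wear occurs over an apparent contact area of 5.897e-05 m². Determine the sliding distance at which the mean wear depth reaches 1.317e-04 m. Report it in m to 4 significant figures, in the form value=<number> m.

Intermediate values are displayed rounded; each operation maintains full precision, and one final rounding: 4 significant digits.
Hardness H = 0.3318 GPa = 3.318e+08 Pa.
Restated in SI base units: W = 29.75 N, H = 3.318e+08 Pa, K = 3.215e-03.
Limit volume V_lim = h_lim·A = 1.317e-04 · 5.897e-05 = 7.766e-09 m³.
Inverting, life L = V_lim·H/(K·W) = 7.766e-09 · 3.318e+08 / (3.215e-03 · 29.75) = 26.94 m.

value=26.94 m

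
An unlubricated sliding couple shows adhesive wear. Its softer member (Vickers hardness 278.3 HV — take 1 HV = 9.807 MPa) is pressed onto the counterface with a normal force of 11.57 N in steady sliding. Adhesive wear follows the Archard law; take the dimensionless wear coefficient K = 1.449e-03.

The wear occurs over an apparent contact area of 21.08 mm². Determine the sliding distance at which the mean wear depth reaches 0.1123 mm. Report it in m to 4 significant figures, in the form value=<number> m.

value=385.4 m

Intermediates are shown rounded; every step keeps full float precision — a lone final rounding: 4 significant digits.
Hardness H = 278.3 HV × 9.807 MPa/HV = 2729 MPa = 2.729e+09 Pa.
Contact area A = 21.08 mm² = 2.108e-05 m².
Depth limit h_lim = 0.1123 mm = 1.123e-04 m.
Working in SI base units: W = 11.57 N, H = 2.729e+09 Pa, K = 1.449e-03.
At the depth limit, V_lim = h_lim·A = 1.123e-04 · 2.108e-05 = 2.367e-09 m³.
Inverting, life L = V_lim·H/(K·W) = 2.367e-09 · 2.729e+09 / (1.449e-03 · 11.57) = 385.4 m.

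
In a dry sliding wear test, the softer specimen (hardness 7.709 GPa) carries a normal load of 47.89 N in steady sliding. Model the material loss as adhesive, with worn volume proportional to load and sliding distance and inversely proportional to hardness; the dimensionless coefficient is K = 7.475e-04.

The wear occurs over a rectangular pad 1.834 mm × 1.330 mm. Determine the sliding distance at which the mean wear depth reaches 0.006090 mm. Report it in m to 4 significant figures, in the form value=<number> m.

Intermediate values appear rounded; every step keeps full precision; rounded once at the end, at 4 significant figures.
Convert: Hardness H = 7.709 GPa = 7.709e+09 Pa.
Convert: Pad sides 1.834 mm × 1.330 mm = 0.001834 m × 0.001330 m. Contact area A = 0.001834 m × 0.001330 m = 2.439e-06 m².
Convert: Depth limit h_lim = 0.006090 mm = 6.090e-06 m.
In SI base units: W = 47.89 N, H = 7.709e+09 Pa, K = 7.475e-04.
At the depth limit, V_lim = h_lim·A = 6.090e-06 · 2.439e-06 = 1.485e-11 m³.
Inverting, life L = V_lim·H/(K·W) = 1.485e-11 · 7.709e+09 / (7.475e-04 · 47.89) = 3.199 m.

value=3.199 m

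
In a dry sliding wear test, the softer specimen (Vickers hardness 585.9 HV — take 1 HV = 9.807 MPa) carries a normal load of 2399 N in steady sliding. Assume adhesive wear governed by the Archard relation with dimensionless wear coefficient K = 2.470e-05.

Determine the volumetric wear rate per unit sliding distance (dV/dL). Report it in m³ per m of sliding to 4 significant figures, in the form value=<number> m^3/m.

Intermediate values appear rounded; the computation holds exact precision — a single final rounding: four significant figures.
Convert: Hardness H = 585.9 HV × 9.807 MPa/HV = 5746 MPa = 5.746e+09 Pa.
As SI base values: W = 2399 N, H = 5.746e+09 Pa, K = 2.470e-05.
Volumetric rate dV/dL = K·W/H (independent of L): 2.470e-05 · 2399 / 5.746e+09 = 1.031e-11 m³/m.

value=1.031e-11 m^3/m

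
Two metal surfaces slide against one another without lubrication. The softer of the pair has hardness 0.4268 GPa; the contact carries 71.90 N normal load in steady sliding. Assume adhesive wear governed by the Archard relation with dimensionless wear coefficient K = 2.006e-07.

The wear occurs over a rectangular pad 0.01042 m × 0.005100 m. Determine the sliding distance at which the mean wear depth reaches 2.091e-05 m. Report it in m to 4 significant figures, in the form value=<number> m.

The intermediates are displayed rounded — the computation carries exact precision. Rounded just once: four significant figures.
Hardness H = 0.4268 GPa = 4.268e+08 Pa.
Contact area A = 0.01042 m × 0.005100 m = 5.314e-05 m².
In SI base units: W = 71.90 N, H = 4.268e+08 Pa, K = 2.006e-07.
Limit volume V_lim = h_lim·A = 2.091e-05 · 5.314e-05 = 1.111e-09 m³.
So the life L = V_lim·H/(K·W) = 1.111e-09 · 4.268e+08 / (2.006e-07 · 71.90) = 3.288e+04 m.

value=3.288e+04 m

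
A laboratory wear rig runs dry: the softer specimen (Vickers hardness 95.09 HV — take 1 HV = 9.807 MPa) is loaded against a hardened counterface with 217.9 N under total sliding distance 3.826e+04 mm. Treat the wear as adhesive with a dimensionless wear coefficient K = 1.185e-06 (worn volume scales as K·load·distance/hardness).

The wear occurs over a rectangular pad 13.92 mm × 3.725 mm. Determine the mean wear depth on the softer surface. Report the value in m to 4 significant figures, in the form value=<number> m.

The intermediates are displayed rounded; all arithmetic keeps exact precision; one last rounding, at four significant digits.
Convert: The distance L = 3.826e+04 mm = 38.26 m.
Convert: Hardness H = 95.09 HV × 9.807 MPa/HV = 932.5 MPa = 9.325e+08 Pa.
Convert: Pad sides 13.92 mm × 3.725 mm = 0.01392 m × 0.003725 m. Contact area A = 0.01392 m × 0.003725 m = 5.185e-05 m².
Working in SI base units: W = 217.9 N, H = 9.325e+08 Pa, K = 1.185e-06.
The Archard volume V = K·W·L/H = 1.185e-06 · 217.9 · 38.26 / 9.325e+08 = 1.059e-11 m³.
Mean depth h = V/A = 1.059e-11 / 5.185e-05 = 2.043e-07 m.

value=2.043e-07 m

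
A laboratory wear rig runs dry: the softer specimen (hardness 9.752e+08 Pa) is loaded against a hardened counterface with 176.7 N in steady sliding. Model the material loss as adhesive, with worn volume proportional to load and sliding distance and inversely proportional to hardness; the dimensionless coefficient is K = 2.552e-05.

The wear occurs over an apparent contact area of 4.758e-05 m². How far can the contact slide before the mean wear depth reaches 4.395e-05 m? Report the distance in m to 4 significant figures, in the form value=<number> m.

value=452.2 m

The intermediates appear rounded, and all working math keeps full precision; rounded once at the end to four significant figures.
Restated in SI base units: W = 176.7 N, H = 9.752e+08 Pa, K = 2.552e-05.
At the depth limit, V_lim = h_lim·A = 4.395e-05 · 4.758e-05 = 2.091e-09 m³.
Inverting, life L = V_lim·H/(K·W) = 2.091e-09 · 9.752e+08 / (2.552e-05 · 176.7) = 452.2 m.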